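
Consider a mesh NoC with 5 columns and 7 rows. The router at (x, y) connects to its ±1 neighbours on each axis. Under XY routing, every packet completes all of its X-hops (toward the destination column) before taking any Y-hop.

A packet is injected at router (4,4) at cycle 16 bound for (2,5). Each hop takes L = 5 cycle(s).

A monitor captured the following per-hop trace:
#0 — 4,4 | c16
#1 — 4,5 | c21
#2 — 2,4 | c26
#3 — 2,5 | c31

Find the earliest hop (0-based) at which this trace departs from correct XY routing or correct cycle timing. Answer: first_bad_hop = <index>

  1: Δx=+0 Δy=+1 Δt=5 [BAD: Y-move but x=4≠2]

first_bad_hop = 1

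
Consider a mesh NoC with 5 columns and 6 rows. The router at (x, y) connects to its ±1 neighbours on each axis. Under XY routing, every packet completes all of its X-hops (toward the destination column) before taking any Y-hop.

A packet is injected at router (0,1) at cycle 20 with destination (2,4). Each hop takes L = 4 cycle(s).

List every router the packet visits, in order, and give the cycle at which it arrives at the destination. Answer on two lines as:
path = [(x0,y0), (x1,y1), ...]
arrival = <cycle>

path = [(0,1), (1,1), (2,1), (2,2), (2,3), (2,4)]
arrival = 40

t=20: at (0,1)
t=24: at (1,1) after E
t=28: at (2,1) after E
t=32: at (2,2) after N
t=36: at (2,3) after N
t=40: at (2,4) after N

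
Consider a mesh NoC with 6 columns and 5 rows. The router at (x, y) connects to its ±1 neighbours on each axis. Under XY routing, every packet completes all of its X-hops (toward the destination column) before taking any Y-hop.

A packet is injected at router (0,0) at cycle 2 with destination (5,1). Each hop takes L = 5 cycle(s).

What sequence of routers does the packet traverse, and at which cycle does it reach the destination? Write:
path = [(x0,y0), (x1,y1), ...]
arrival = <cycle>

hop 0: (0,0) @ cyc 2
hop 1: (1,0) @ cyc 7  [E]
hop 2: (2,0) @ cyc 12  [E]
hop 3: (3,0) @ cyc 17  [E]
hop 4: (4,0) @ cyc 22  [E]
hop 5: (5,0) @ cyc 27  [E]
hop 6: (5,1) @ cyc 32  [N]

path = [(0,0), (1,0), (2,0), (3,0), (4,0), (5,0), (5,1)]
arrival = 32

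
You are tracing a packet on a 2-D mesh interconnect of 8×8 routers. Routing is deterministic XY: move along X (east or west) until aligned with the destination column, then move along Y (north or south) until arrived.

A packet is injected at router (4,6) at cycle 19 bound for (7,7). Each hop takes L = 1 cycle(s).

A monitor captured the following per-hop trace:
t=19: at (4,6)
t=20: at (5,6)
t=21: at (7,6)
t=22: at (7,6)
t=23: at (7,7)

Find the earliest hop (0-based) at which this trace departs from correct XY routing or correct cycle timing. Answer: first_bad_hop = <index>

first_bad_hop = 2

[1] (+1,+0) / 1c ⇒ ok
[2] (+2,+0) / 1c ⇒ BAD: non-unit step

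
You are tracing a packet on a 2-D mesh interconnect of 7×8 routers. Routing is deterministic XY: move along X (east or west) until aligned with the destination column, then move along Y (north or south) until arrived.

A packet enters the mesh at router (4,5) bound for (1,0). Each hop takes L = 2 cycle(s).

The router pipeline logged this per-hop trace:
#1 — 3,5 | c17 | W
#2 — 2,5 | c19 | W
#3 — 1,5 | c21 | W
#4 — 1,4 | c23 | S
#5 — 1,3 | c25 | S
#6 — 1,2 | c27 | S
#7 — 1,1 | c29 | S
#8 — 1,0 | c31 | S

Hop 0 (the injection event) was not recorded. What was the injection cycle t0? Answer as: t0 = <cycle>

The first recorded entry is hop 1 at cycle 17.
t0 = cyc[1] − L = 17 − 2 = 15.

t0 = 15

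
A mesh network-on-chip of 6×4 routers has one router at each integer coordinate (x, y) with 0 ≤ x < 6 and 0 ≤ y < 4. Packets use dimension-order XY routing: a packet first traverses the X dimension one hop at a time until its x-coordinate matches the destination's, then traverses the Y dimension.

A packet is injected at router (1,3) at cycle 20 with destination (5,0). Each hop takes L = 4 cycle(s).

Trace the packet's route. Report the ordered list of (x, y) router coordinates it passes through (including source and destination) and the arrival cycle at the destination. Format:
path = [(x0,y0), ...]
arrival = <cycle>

path = [(1,3), (2,3), (3,3), (4,3), (5,3), (5,2), (5,1), (5,0)]
arrival = 48

src (1,3)  cyc=20
E→(2,3)  cyc=24
E→(3,3)  cyc=28
E→(4,3)  cyc=32
E→(5,3)  cyc=36
S→(5,2)  cyc=40
S→(5,1)  cyc=44
S→(5,0)  cyc=48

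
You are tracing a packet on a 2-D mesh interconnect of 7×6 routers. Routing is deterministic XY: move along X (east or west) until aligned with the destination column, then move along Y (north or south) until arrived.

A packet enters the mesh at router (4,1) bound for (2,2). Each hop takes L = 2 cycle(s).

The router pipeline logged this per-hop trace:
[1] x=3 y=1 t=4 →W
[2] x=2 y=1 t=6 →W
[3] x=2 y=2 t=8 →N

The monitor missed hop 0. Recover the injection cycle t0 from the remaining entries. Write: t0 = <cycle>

t0 = 2

Hop 1 reached at cycle 4; hop k is at t0 + k·L.
t0 = cyc[1] − L = 4 − 2 = 2.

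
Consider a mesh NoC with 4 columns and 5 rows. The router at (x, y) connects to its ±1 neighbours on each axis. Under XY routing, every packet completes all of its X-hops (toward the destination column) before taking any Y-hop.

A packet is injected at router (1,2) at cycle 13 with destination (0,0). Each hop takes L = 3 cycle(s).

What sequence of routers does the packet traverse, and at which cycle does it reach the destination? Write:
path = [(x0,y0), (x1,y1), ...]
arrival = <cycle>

path = [(1,2), (0,2), (0,1), (0,0)]
arrival = 22

src (1,2)  cyc=13
W→(0,2)  cyc=16
S→(0,1)  cyc=19
S→(0,0)  cyc=22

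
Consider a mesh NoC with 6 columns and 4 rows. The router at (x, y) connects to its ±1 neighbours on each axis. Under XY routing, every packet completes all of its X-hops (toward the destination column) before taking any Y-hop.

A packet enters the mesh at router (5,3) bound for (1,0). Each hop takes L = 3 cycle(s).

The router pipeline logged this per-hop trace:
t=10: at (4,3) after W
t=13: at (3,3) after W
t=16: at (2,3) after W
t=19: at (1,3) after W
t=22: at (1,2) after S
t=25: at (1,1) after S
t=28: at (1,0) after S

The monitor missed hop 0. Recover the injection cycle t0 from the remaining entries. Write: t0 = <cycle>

t0 = 7

cyc[1] = 10 and cyc[k] = t0 + k·L for every k.
Therefore t0 = 10 − L = 7.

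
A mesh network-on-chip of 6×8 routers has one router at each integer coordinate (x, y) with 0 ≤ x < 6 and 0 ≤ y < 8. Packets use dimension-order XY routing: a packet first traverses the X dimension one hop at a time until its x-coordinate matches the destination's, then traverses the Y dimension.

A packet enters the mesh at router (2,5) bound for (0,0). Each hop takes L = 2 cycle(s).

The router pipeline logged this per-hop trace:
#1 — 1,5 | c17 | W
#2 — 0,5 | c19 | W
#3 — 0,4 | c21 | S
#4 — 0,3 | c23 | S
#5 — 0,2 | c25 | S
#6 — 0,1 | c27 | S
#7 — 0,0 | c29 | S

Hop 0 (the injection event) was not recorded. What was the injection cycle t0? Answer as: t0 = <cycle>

t0 = 15

Hop 1 reached at cycle 17; hop k is at t0 + k·L.
t0 = cyc[1] − L = 17 − 2 = 15.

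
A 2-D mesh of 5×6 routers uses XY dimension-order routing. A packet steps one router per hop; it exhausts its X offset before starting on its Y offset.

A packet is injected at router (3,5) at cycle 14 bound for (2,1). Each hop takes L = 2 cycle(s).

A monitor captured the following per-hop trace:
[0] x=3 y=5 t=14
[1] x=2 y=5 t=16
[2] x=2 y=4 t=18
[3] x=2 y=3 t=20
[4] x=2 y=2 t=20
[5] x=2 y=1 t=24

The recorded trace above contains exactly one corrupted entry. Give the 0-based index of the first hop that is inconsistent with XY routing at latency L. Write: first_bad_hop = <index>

  1: Δx=-1 Δy=+0 Δt=2 [ok]
  2: Δx=+0 Δy=-1 Δt=2 [ok]
  3: Δx=+0 Δy=-1 Δt=2 [ok]
  4: Δx=+0 Δy=-1 Δt=0 [BAD: Δcyc=0≠L]

first_bad_hop = 4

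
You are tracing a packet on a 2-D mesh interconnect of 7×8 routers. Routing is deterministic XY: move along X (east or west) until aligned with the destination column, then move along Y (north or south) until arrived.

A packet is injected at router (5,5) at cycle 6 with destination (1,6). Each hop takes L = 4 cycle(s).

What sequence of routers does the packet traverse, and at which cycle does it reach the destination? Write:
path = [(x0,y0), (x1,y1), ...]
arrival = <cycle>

path = [(5,5), (4,5), (3,5), (2,5), (1,5), (1,6)]
arrival = 26

src (5,5)  cyc=6
W→(4,5)  cyc=10
W→(3,5)  cyc=14
W→(2,5)  cyc=18
W→(1,5)  cyc=22
N→(1,6)  cyc=26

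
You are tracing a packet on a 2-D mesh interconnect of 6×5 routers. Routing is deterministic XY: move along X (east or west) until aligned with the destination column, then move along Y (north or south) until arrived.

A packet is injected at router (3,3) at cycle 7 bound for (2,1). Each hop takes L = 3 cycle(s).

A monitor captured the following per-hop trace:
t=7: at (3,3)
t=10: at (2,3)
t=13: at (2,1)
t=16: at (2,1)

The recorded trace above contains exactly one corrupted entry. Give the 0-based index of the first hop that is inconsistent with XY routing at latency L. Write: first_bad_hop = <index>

  1: Δx=-1 Δy=+0 Δt=3 [ok]
  2: Δx=+0 Δy=-2 Δt=3 [BAD: non-unit step]

first_bad_hop = 2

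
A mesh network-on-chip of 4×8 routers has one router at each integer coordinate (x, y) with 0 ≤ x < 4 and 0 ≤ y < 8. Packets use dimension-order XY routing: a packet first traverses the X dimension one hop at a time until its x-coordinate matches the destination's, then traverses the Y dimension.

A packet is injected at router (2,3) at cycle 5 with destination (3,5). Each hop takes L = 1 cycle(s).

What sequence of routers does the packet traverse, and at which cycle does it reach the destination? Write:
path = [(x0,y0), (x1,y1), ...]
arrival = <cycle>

  0. router=(2,3) cycle=5 (inject)
  1. router=(3,3) cycle=6 dir=E
  2. router=(3,4) cycle=7 dir=N
  3. router=(3,5) cycle=8 dir=N

path = [(2,3), (3,3), (3,4), (3,5)]
arrival = 8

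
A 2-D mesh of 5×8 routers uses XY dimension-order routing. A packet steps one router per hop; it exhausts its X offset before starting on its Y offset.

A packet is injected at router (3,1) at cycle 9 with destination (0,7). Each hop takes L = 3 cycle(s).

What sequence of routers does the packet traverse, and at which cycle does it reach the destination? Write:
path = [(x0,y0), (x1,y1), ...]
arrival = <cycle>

[0] x=3 y=1 t=9
[1] x=2 y=1 t=12 →W
[2] x=1 y=1 t=15 →W
[3] x=0 y=1 t=18 →W
[4] x=0 y=2 t=21 →N
[5] x=0 y=3 t=24 →N
[6] x=0 y=4 t=27 →N
[7] x=0 y=5 t=30 →N
[8] x=0 y=6 t=33 →N
[9] x=0 y=7 t=36 →N

path = [(3,1), (2,1), (1,1), (0,1), (0,2), (0,3), (0,4), (0,5), (0,6), (0,7)]
arrival = 36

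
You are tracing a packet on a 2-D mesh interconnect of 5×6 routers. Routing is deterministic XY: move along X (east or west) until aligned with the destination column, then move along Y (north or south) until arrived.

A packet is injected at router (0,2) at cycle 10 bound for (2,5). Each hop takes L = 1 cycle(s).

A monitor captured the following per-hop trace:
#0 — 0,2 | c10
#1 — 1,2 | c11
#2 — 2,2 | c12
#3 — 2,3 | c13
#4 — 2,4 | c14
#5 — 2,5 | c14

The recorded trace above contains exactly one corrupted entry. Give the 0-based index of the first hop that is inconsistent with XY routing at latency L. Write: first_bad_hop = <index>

first_bad_hop = 5

[1] (+1,+0) / 1c ⇒ ok
[2] (+1,+0) / 1c ⇒ ok
[3] (+0,+1) / 1c ⇒ ok
[4] (+0,+1) / 1c ⇒ ok
[5] (+0,+1) / 0c ⇒ BAD: Δcyc=0≠L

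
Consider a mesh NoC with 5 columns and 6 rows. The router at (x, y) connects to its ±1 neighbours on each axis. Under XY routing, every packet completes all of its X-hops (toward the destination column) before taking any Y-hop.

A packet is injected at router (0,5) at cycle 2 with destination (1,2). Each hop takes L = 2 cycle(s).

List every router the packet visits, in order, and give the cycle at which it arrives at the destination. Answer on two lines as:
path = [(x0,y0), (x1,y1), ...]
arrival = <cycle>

src (0,5)  cyc=2
E→(1,5)  cyc=4
S→(1,4)  cyc=6
S→(1,3)  cyc=8
S→(1,2)  cyc=10

path = [(0,5), (1,5), (1,4), (1,3), (1,2)]
arrival = 10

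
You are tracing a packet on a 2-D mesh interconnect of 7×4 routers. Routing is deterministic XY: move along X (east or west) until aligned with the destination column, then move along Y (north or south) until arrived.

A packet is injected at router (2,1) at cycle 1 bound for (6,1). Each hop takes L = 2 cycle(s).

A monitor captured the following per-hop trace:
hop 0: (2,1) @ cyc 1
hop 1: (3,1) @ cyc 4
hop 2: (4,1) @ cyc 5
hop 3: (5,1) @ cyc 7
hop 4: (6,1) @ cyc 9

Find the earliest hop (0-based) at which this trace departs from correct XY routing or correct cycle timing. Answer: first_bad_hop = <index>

hop 1: step (+1,+0), +3 cyc — BAD: Δcyc=3≠L

first_bad_hop = 1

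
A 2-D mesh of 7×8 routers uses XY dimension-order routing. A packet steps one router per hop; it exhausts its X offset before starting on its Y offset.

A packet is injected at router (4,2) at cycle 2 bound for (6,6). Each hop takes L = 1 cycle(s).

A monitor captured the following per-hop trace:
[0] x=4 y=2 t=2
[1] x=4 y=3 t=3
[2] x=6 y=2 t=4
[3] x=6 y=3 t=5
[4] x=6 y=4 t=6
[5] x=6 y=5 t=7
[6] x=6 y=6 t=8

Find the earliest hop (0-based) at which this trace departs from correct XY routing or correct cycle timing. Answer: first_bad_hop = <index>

first_bad_hop = 1

  1: Δx=+0 Δy=+1 Δt=1 [BAD: Y-move but x=4≠6]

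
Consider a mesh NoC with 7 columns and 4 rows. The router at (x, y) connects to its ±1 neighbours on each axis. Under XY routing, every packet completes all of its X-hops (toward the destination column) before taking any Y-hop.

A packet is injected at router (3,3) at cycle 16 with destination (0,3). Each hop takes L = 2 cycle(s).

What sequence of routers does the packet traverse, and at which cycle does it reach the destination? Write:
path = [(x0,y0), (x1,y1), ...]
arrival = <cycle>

t=16: at (3,3)
t=18: at (2,3) after W
t=20: at (1,3) after W
t=22: at (0,3) after W

path = [(3,3), (2,3), (1,3), (0,3)]
arrival = 22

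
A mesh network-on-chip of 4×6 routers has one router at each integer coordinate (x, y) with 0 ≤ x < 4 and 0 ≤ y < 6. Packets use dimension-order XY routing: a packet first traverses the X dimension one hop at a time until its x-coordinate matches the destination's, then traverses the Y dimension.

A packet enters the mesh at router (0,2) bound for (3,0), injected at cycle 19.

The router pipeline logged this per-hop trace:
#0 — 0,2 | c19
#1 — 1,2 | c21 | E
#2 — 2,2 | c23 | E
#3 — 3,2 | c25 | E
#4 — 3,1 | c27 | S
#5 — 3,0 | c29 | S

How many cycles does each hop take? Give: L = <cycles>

L = 2

Δcyc across hop 0→1: 21 − 19 = 2.
One hop costs L cycles, so L = 2.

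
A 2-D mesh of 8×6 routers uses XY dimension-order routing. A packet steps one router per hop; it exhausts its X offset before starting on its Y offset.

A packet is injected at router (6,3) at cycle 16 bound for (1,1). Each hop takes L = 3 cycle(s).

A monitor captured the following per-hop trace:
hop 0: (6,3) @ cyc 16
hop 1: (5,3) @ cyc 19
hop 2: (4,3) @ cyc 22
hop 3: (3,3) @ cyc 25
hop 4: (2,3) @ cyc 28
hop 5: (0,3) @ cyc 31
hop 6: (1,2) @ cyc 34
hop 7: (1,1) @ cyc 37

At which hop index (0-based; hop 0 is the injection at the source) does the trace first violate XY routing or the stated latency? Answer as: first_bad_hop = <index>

hop 1: step (-1,+0), +3 cyc — ok
hop 2: step (-1,+0), +3 cyc — ok
hop 3: step (-1,+0), +3 cyc — ok
hop 4: step (-1,+0), +3 cyc — ok
hop 5: step (-2,+0), +3 cyc — BAD: non-unit step

first_bad_hop = 5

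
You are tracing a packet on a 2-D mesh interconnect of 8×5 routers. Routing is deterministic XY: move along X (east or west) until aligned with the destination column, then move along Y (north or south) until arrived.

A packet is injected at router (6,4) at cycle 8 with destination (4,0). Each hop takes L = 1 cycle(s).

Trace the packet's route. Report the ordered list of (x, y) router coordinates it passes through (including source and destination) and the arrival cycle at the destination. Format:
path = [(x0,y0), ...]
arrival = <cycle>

path = [(6,4), (5,4), (4,4), (4,3), (4,2), (4,1), (4,0)]
arrival = 14

t=8: at (6,4)
t=9: at (5,4) after W
t=10: at (4,4) after W
t=11: at (4,3) after S
t=12: at (4,2) after S
t=13: at (4,1) after S
t=14: at (4,0) after S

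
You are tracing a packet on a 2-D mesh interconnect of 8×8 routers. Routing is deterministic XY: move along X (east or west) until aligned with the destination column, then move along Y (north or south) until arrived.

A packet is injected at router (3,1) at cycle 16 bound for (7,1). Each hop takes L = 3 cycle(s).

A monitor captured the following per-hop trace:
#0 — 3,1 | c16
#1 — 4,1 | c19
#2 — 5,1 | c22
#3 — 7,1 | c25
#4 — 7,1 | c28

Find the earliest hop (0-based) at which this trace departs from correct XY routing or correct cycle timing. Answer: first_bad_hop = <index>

check 1→ d=(1,0) cyc+3: ok
check 2→ d=(1,0) cyc+3: ok
check 3→ d=(2,0) cyc+3: BAD: non-unit step

first_bad_hop = 3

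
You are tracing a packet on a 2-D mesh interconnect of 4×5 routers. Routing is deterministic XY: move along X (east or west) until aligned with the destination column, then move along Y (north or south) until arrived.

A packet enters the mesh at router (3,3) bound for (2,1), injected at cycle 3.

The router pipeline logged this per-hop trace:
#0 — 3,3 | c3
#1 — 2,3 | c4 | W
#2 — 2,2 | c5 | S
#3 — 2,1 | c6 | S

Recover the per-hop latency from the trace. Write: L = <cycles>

From hop 0 (3) to hop 1 (4): +1 cycles.
One hop costs L cycles, so L = 1.

L = 1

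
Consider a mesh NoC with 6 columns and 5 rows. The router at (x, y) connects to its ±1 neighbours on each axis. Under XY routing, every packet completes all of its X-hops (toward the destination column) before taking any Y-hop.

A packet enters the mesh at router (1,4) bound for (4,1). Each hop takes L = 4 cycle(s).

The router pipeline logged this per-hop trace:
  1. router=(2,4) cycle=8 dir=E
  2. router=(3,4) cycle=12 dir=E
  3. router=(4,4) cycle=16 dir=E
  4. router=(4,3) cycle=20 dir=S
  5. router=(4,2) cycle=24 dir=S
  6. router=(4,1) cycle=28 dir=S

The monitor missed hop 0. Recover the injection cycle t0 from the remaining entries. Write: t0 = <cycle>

t0 = 4

The first recorded entry is hop 1 at cycle 8.
t0 = cyc[1] − L = 8 − 4 = 4.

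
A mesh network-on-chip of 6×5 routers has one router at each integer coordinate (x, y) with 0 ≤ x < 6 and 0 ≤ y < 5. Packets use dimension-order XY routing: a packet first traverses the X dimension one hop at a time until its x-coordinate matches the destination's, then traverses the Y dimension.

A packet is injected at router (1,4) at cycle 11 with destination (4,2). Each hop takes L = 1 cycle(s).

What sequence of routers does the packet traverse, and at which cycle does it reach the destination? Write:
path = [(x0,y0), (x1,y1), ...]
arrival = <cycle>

path = [(1,4), (2,4), (3,4), (4,4), (4,3), (4,2)]
arrival = 16

#0 — 1,4 | c11
#1 — 2,4 | c12 | E
#2 — 3,4 | c13 | E
#3 — 4,4 | c14 | E
#4 — 4,3 | c15 | S
#5 — 4,2 | c16 | S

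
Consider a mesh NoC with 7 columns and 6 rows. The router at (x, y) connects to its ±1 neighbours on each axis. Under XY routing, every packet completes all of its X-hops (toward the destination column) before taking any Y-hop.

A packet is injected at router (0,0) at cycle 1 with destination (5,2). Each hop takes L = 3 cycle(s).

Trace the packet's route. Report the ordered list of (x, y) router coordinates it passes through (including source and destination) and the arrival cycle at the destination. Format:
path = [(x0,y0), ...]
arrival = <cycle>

path = [(0,0), (1,0), (2,0), (3,0), (4,0), (5,0), (5,1), (5,2)]
arrival = 22

hop 0: (0,0) @ cyc 1
hop 1: (1,0) @ cyc 4  [E]
hop 2: (2,0) @ cyc 7  [E]
hop 3: (3,0) @ cyc 10  [E]
hop 4: (4,0) @ cyc 13  [E]
hop 5: (5,0) @ cyc 16  [E]
hop 6: (5,1) @ cyc 19  [N]
hop 7: (5,2) @ cyc 22  [N]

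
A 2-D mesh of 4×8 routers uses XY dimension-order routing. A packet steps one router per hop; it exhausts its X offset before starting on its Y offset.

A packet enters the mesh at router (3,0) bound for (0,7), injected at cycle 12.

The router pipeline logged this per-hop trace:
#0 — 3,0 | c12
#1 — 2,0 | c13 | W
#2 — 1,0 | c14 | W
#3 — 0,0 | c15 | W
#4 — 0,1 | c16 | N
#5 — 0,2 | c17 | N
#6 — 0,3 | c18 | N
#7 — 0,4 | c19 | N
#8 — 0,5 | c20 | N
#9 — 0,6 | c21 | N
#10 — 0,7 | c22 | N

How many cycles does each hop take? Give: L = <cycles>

L = 1

From hop 0 (12) to hop 1 (13): +1 cycles.
One hop costs L cycles, so L = 1.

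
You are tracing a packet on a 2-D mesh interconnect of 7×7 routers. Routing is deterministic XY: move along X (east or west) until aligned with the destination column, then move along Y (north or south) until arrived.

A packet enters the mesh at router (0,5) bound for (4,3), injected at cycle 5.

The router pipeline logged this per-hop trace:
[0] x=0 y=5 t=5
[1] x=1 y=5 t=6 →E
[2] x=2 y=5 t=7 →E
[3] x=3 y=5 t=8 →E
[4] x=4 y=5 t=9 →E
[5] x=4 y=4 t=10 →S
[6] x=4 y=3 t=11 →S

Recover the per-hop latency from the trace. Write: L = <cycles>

L = 1

Between hops 0 and 1 the cycle counter advances 6 − 5 = 1.
That increment is L by definition: L = 1.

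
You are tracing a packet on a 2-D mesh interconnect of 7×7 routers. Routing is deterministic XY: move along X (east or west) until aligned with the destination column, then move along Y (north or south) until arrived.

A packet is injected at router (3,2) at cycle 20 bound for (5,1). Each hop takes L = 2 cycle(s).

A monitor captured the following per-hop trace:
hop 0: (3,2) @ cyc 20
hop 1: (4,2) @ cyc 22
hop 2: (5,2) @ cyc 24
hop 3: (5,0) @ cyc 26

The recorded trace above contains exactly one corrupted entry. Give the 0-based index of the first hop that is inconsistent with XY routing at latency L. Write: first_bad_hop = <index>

check 1→ d=(1,0) cyc+2: ok
check 2→ d=(1,0) cyc+2: ok
check 3→ d=(0,-2) cyc+2: BAD: non-unit step

first_bad_hop = 3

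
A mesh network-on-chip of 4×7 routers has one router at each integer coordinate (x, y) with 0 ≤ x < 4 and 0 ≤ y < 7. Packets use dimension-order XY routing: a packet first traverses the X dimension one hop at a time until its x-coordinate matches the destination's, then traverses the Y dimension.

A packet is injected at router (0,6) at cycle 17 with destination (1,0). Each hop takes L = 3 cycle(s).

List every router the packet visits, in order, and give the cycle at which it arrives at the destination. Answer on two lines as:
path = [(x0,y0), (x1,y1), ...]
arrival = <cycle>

path = [(0,6), (1,6), (1,5), (1,4), (1,3), (1,2), (1,1), (1,0)]
arrival = 38

src (0,6)  cyc=17
E→(1,6)  cyc=20
S→(1,5)  cyc=23
S→(1,4)  cyc=26
S→(1,3)  cyc=29
S→(1,2)  cyc=32
S→(1,1)  cyc=35
S→(1,0)  cyc=38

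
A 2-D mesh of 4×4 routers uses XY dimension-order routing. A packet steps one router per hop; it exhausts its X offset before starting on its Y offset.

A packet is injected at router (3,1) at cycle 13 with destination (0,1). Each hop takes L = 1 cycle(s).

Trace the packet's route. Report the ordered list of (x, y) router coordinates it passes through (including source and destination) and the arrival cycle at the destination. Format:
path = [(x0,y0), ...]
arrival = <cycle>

path = [(3,1), (2,1), (1,1), (0,1)]
arrival = 16

t=13: at (3,1)
t=14: at (2,1) after W
t=15: at (1,1) after W
t=16: at (0,1) after W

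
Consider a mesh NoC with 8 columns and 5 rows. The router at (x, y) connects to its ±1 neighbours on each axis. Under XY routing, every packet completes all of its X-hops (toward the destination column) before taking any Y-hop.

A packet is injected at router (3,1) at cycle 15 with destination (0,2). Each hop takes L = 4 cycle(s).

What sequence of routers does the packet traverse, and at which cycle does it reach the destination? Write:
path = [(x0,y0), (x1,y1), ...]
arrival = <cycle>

#0 — 3,1 | c15
#1 — 2,1 | c19 | W
#2 — 1,1 | c23 | W
#3 — 0,1 | c27 | W
#4 — 0,2 | c31 | N

path = [(3,1), (2,1), (1,1), (0,1), (0,2)]
arrival = 31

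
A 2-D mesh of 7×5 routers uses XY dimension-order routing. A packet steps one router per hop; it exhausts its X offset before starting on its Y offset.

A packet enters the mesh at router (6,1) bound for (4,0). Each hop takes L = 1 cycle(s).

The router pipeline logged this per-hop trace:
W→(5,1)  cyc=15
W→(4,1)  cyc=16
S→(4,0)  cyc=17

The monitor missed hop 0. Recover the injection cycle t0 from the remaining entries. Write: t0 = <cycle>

Hop 1 reached at cycle 15; hop k is at t0 + k·L.
Therefore t0 = 15 − L = 14.

t0 = 14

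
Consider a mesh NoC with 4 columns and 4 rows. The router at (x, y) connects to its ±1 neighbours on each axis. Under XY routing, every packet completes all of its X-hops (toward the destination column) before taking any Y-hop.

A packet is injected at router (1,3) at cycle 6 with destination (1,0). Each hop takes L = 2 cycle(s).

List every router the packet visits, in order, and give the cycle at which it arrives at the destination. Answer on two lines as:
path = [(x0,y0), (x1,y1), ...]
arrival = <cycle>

[0] x=1 y=3 t=6
[1] x=1 y=2 t=8 →S
[2] x=1 y=1 t=10 →S
[3] x=1 y=0 t=12 →S

path = [(1,3), (1,2), (1,1), (1,0)]
arrival = 12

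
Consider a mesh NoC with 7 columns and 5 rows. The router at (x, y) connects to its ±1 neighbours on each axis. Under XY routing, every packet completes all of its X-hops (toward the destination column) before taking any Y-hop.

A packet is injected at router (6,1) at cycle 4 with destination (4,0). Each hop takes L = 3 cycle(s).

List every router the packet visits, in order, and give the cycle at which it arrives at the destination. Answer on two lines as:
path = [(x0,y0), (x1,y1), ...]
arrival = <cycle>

  0. router=(6,1) cycle=4 (inject)
  1. router=(5,1) cycle=7 dir=W
  2. router=(4,1) cycle=10 dir=W
  3. router=(4,0) cycle=13 dir=S

path = [(6,1), (5,1), (4,1), (4,0)]
arrival = 13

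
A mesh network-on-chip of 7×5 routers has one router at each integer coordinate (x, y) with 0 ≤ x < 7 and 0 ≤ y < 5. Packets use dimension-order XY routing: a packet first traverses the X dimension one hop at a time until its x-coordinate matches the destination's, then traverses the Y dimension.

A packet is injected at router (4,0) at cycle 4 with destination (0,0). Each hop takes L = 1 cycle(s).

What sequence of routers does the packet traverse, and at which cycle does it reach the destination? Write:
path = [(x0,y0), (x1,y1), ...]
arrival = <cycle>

path = [(4,0), (3,0), (2,0), (1,0), (0,0)]
arrival = 8

hop 0: (4,0) @ cyc 4
hop 1: (3,0) @ cyc 5  [W]
hop 2: (2,0) @ cyc 6  [W]
hop 3: (1,0) @ cyc 7  [W]
hop 4: (0,0) @ cyc 8  [W]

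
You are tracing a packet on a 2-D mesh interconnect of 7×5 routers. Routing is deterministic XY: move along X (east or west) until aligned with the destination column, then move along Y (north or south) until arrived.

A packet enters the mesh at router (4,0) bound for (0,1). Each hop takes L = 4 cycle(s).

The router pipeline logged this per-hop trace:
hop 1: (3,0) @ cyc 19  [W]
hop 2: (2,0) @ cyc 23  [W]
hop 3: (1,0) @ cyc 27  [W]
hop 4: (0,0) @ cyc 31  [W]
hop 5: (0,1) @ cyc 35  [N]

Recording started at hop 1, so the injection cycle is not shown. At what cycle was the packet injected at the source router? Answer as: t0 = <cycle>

The first recorded entry is hop 1 at cycle 19.
So t0 = 19 − 1·4 = 15.

t0 = 15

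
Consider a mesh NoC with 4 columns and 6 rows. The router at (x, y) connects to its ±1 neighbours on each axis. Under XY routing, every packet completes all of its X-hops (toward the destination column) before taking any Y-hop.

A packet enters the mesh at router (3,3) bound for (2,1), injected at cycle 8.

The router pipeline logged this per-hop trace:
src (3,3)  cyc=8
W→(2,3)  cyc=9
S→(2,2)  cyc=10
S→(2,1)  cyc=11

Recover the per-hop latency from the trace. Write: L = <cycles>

L = 1

cyc[1] − cyc[0] = 9 − 8 = 1.
That increment is L by definition: L = 1.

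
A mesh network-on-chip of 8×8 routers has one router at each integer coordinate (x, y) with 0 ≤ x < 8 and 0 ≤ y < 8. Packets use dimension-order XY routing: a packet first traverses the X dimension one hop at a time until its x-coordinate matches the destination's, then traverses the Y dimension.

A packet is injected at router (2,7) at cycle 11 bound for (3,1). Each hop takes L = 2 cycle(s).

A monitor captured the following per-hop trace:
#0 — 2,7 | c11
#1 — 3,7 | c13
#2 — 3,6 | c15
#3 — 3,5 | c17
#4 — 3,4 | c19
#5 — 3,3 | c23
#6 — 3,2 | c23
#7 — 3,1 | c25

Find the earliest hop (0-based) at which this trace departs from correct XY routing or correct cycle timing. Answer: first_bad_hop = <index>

hop 1: step (+1,+0), +2 cyc — ok
hop 2: step (+0,-1), +2 cyc — ok
hop 3: step (+0,-1), +2 cyc — ok
hop 4: step (+0,-1), +2 cyc — ok
hop 5: step (+0,-1), +4 cyc — BAD: Δcyc=4≠L

first_bad_hop = 5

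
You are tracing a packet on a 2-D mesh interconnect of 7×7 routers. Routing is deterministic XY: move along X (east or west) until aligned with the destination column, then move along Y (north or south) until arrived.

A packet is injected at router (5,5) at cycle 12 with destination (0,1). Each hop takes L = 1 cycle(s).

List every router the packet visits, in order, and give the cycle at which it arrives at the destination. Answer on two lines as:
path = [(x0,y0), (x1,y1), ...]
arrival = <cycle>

#0 — 5,5 | c12
#1 — 4,5 | c13 | W
#2 — 3,5 | c14 | W
#3 — 2,5 | c15 | W
#4 — 1,5 | c16 | W
#5 — 0,5 | c17 | W
#6 — 0,4 | c18 | S
#7 — 0,3 | c19 | S
#8 — 0,2 | c20 | S
#9 — 0,1 | c21 | S

path = [(5,5), (4,5), (3,5), (2,5), (1,5), (0,5), (0,4), (0,3), (0,2), (0,1)]
arrival = 21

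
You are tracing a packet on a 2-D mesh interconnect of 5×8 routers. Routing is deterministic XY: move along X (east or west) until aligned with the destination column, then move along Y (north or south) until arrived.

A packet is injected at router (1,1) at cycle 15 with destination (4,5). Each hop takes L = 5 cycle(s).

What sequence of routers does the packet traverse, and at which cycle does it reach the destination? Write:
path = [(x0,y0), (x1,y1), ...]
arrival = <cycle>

#0 — 1,1 | c15
#1 — 2,1 | c20 | E
#2 — 3,1 | c25 | E
#3 — 4,1 | c30 | E
#4 — 4,2 | c35 | N
#5 — 4,3 | c40 | N
#6 — 4,4 | c45 | N
#7 — 4,5 | c50 | N

path = [(1,1), (2,1), (3,1), (4,1), (4,2), (4,3), (4,4), (4,5)]
arrival = 50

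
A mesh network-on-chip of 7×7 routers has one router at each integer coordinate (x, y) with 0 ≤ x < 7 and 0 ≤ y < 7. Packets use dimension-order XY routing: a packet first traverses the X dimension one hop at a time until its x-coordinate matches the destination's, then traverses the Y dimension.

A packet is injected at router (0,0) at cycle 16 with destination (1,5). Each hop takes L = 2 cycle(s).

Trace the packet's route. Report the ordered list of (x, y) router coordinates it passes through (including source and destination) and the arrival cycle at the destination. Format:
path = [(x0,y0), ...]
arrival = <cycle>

path = [(0,0), (1,0), (1,1), (1,2), (1,3), (1,4), (1,5)]
arrival = 28

  0. router=(0,0) cycle=16 (inject)
  1. router=(1,0) cycle=18 dir=E
  2. router=(1,1) cycle=20 dir=N
  3. router=(1,2) cycle=22 dir=N
  4. router=(1,3) cycle=24 dir=N
  5. router=(1,4) cycle=26 dir=N
  6. router=(1,5) cycle=28 dir=N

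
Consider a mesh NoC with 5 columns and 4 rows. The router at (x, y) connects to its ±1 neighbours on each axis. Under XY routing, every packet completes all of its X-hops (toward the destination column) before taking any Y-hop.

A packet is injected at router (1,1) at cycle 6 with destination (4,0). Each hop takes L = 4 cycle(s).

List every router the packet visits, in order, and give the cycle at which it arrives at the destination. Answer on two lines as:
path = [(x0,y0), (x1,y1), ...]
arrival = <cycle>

path = [(1,1), (2,1), (3,1), (4,1), (4,0)]
arrival = 22

hop 0: (1,1) @ cyc 6
hop 1: (2,1) @ cyc 10  [E]
hop 2: (3,1) @ cyc 14  [E]
hop 3: (4,1) @ cyc 18  [E]
hop 4: (4,0) @ cyc 22  [S]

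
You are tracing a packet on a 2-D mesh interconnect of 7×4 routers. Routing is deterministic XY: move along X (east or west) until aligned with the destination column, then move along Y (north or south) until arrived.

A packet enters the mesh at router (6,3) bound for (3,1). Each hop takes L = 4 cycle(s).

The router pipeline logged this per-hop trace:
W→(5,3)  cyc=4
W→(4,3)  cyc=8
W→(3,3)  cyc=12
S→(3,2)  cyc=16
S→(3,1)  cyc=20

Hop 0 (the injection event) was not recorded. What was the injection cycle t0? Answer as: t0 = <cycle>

The first recorded entry is hop 1 at cycle 4.
So t0 = 4 − 1·4 = 0.

t0 = 0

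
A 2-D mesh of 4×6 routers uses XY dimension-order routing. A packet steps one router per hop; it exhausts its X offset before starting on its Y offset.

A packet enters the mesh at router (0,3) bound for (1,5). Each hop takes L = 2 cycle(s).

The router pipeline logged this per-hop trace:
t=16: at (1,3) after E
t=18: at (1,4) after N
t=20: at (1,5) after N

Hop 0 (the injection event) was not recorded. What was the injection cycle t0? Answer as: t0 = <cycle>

Hop 1 reached at cycle 16; hop k is at t0 + k·L.
Therefore t0 = 16 − L = 14.

t0 = 14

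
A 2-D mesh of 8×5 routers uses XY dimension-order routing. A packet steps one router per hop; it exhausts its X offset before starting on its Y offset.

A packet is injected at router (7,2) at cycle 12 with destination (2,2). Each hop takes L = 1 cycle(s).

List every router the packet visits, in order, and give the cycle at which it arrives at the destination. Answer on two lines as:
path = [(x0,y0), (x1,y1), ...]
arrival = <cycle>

src (7,2)  cyc=12
W→(6,2)  cyc=13
W→(5,2)  cyc=14
W→(4,2)  cyc=15
W→(3,2)  cyc=16
W→(2,2)  cyc=17

path = [(7,2), (6,2), (5,2), (4,2), (3,2), (2,2)]
arrival = 17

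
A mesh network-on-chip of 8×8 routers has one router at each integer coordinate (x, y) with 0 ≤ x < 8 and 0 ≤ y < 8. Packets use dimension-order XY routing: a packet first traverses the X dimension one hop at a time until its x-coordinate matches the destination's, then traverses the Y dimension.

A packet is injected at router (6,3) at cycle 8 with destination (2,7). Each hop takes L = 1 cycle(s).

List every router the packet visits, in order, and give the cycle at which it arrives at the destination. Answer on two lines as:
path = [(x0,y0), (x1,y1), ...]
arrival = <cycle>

[0] x=6 y=3 t=8
[1] x=5 y=3 t=9 →W
[2] x=4 y=3 t=10 →W
[3] x=3 y=3 t=11 →W
[4] x=2 y=3 t=12 →W
[5] x=2 y=4 t=13 →N
[6] x=2 y=5 t=14 →N
[7] x=2 y=6 t=15 →N
[8] x=2 y=7 t=16 →N

path = [(6,3), (5,3), (4,3), (3,3), (2,3), (2,4), (2,5), (2,6), (2,7)]
arrival = 16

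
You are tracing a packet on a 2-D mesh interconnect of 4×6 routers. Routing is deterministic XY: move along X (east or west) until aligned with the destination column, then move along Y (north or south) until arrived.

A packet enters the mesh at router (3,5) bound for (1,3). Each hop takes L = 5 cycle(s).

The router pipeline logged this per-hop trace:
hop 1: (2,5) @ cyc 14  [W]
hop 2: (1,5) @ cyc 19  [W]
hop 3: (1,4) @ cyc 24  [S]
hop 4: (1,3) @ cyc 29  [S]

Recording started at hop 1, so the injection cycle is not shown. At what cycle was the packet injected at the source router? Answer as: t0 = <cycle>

t0 = 9

Hop 1 reached at cycle 14; hop k is at t0 + k·L.
t0 = cyc[1] − L = 14 − 5 = 9.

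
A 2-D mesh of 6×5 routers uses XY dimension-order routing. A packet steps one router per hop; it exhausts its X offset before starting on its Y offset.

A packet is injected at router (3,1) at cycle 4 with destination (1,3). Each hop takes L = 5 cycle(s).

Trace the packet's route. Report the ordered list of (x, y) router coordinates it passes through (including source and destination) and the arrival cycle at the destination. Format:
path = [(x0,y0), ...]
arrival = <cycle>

hop 0: (3,1) @ cyc 4
hop 1: (2,1) @ cyc 9  [W]
hop 2: (1,1) @ cyc 14  [W]
hop 3: (1,2) @ cyc 19  [N]
hop 4: (1,3) @ cyc 24  [N]

path = [(3,1), (2,1), (1,1), (1,2), (1,3)]
arrival = 24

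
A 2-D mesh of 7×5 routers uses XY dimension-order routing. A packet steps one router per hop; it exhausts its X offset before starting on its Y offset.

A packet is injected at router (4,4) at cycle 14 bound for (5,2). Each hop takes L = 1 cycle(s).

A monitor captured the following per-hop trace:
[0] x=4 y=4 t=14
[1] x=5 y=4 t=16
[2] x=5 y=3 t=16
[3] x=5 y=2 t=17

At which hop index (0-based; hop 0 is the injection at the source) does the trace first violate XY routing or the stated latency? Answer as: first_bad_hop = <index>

check 1→ d=(1,0) cyc+2: BAD: Δcyc=2≠L

first_bad_hop = 1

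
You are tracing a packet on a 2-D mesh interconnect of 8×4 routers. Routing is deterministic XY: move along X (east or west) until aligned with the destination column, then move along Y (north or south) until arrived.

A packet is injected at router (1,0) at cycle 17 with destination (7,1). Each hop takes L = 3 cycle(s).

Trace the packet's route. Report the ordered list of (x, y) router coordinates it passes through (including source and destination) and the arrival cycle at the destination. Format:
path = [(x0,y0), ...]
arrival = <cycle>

t=17: at (1,0)
t=20: at (2,0) after E
t=23: at (3,0) after E
t=26: at (4,0) after E
t=29: at (5,0) after E
t=32: at (6,0) after E
t=35: at (7,0) after E
t=38: at (7,1) after N

path = [(1,0), (2,0), (3,0), (4,0), (5,0), (6,0), (7,0), (7,1)]
arrival = 38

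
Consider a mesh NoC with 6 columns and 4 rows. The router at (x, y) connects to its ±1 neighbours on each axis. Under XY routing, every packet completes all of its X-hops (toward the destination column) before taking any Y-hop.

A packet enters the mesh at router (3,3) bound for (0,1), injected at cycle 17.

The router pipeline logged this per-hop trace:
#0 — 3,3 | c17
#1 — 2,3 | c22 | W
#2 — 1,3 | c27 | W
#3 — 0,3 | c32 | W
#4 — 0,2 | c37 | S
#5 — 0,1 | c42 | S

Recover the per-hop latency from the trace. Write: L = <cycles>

Between hops 0 and 1 the cycle counter advances 22 − 17 = 5.
Per-hop latency L = Δcyc = 5.

L = 5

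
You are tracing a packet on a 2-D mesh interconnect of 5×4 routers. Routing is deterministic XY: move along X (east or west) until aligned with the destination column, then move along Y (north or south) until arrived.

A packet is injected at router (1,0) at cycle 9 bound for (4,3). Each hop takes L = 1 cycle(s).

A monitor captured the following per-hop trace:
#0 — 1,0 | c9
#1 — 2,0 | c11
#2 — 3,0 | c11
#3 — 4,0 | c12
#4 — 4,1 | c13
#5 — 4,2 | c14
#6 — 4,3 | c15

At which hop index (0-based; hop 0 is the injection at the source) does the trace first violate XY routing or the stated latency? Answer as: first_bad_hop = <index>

check 1→ d=(1,0) cyc+2: BAD: Δcyc=2≠L

first_bad_hop = 1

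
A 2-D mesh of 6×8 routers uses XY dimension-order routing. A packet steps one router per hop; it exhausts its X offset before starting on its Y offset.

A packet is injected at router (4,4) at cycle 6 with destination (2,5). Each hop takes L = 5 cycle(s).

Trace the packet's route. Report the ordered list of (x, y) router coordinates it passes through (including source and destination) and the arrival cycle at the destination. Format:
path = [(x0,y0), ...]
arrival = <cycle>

hop 0: (4,4) @ cyc 6
hop 1: (3,4) @ cyc 11  [W]
hop 2: (2,4) @ cyc 16  [W]
hop 3: (2,5) @ cyc 21  [N]

path = [(4,4), (3,4), (2,4), (2,5)]
arrival = 21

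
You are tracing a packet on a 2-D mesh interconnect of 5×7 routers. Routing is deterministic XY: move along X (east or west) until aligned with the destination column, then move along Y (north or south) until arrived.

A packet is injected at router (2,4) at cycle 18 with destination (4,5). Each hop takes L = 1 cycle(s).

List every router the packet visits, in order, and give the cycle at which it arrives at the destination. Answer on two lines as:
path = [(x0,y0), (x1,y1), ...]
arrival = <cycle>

t=18: at (2,4)
t=19: at (3,4) after E
t=20: at (4,4) after E
t=21: at (4,5) after N

path = [(2,4), (3,4), (4,4), (4,5)]
arrival = 21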